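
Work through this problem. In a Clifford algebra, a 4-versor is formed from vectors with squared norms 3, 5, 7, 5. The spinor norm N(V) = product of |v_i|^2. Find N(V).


Spinor norm N(V) = |v1|^2 * |v2|^2 * ... * |v4|^2
= 3 * 5 * 7 * 5
Running product: 3, 15, 105, 525
N(V) = 525


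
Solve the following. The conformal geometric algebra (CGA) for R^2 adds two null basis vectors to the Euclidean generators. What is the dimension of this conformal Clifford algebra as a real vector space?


The conformal model of R^2 uses Cl(3,1): the 2 Euclidean generators plus two extra orthogonal generators e+ (e+^2 = +1) and e- (e-^2 = -1), from which the null vectors e0, einf are built.
Number of generators m = 2 + 2 = 4.
dim Cl(p,q) = 2^m = 2^4 = 16


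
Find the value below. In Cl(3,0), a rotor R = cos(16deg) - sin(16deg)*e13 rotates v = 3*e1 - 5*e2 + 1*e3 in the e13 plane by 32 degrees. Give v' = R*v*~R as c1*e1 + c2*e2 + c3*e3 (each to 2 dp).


Rotor R = cos(16deg) - sin(16deg)*e13
Rotation angle theta = 2 * 16 = 32 degrees in the e13 plane (e1 -> e3).
The component perpendicular to the plane (e2) is invariant: v'_2 = v2 = -5.00
cos(32deg) = 0.8480, sin(32deg) = 0.5299
v'_1 = v1*cos(theta) - v3*sin(theta) = 3*0.8480 - 1*0.5299 = 2.01
v'_3 = v1*sin(theta) + v3*cos(theta) = 3*0.5299 + 1*0.8480 = 2.44
v' = 2.01*e1 - 5.00*e2 + 2.44*e3


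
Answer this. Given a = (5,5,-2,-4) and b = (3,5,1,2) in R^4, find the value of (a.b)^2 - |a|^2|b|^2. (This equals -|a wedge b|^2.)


a . b = 5*3 + 5*5 + (-2)*1 + (-4)*2
= 15 + 25 + (-2) + (-8) = 30
|a|^2 = 5^2 + 5^2 + (-2)^2 + (-4)^2 = 70
|b|^2 = 3^2 + 5^2 + 1^2 + 2^2 = 39
(a.b)^2 = 30^2 = 900
|a|^2 * |b|^2 = 70 * 39 = 2730
Result = 900 - 2730 = -1830


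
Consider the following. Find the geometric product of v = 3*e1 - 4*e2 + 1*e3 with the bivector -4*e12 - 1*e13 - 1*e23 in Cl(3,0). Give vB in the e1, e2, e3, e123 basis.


vB has grade-1 (vector) and grade-3 (trivector) parts: vB = (v _| B) + (v ^ B).
Vector part <vB>_1:
  e1: -v2*b12 - v3*b13 = -(-4)*(-4) - (1)*(-1) = -15
  e2: v1*b12 - v3*b23 = (3)*(-4) - (1)*(-1) = -11
  e3: v1*b13 + v2*b23 = (3)*(-1) + (-4)*(-1) = 1
Trivector part <vB>_3:
  e123: v1*b23 - v2*b13 + v3*b12 = (3)*(-1) - (-4)*(-1) + (1)*(-4) = -11
vB = -15*e1 - 11*e2 + 1*e3 - 11*e123


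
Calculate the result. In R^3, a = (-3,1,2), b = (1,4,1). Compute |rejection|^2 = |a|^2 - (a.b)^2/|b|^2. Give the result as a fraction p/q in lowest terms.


|a|^2 = (-3)^2 + 1^2 + 2^2 = 14
|b|^2 = 1^2 + 4^2 + 1^2 = 18
a . b = (-3)*1 + 1*4 + 2*1 = 3
(a.b)^2 = 3^2 = 9
|rej|^2 = 14 - 9/18
= (252 - 9)/18
= 243/18
In lowest terms: 27/2


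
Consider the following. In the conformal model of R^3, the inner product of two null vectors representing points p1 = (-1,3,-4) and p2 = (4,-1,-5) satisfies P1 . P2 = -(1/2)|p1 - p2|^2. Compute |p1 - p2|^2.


p1 - p2 = (-5, 4, 1)
|p1 - p2|^2 = (-5)^2 + 4^2 + 1^2
= 25 + 16 + 1
= 42


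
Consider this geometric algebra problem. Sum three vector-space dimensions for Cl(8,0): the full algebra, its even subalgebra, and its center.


n = 8 + 0 = 8
Total dim = 2^8 = 256
Even subalgebra dim = 2^7 = 128
n is even, so center dim = 1
Sum = 256 + 128 + 1 = 385


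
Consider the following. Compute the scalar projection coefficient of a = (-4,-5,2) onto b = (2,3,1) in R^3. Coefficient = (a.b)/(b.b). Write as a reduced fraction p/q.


Projection coefficient = (a . b) / (b . b)
a . b = (-4)*2 + (-5)*3 + 2*1
= -8 + (-15) + 2 = -21
b . b = 2^2 + 3^2 + 1^2
= 4 + 9 + 1 = 14
Coefficient = -21/14
In lowest terms: -3/2


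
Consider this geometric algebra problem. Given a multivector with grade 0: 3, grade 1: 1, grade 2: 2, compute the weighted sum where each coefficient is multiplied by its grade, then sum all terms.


Grade-weighted sum = sum of grade_k * coefficient_k
0*3 = 0
1*1 = 1
2*2 = 4
Total = 0 + 1 + 4 = 5


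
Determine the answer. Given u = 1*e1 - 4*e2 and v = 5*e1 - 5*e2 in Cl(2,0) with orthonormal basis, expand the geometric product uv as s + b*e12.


Expand: (1*e1 - 4*e2)(5*e1 - 5*e2)
= 1*5*e1e1 + 1*(-5)*e1e2 + (-4)*5*e2e1 + (-4)*(-5)*e2e2
Using e1^2 = e2^2 = 1, e2e1 = -e1e2:
Scalar part s = 1*5 + (-4)*(-5) = 5 + 20 = 25
Bivector part b = 1*(-5) - (-4)*5 = -5 - (-20) = 15
uv = 25 + 15*e12


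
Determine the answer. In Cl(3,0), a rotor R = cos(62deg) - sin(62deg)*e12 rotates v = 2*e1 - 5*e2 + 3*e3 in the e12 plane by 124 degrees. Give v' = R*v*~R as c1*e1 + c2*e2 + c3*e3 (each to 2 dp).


Rotor R = cos(62deg) - sin(62deg)*e12
Rotation angle theta = 2 * 62 = 124 degrees in the e12 plane (e1 -> e2).
The component perpendicular to the plane (e3) is invariant: v'_3 = v3 = 3.00
cos(124deg) = -0.5592, sin(124deg) = 0.8290
v'_1 = v1*cos(theta) - v2*sin(theta) = 2*(-0.5592) - (-5)*0.8290 = 3.03
v'_2 = v1*sin(theta) + v2*cos(theta) = 2*0.8290 + (-5)*(-0.5592) = 4.45
v' = 3.03*e1 + 4.45*e2 + 3.00*e3


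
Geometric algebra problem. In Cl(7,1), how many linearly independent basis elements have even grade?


Even subalgebra dimension = 2^(n-1)
n = 7 + 1 = 8
2^(8 - 1) = 2^7 = 128
Verification: sum of C(8,k) for even k = 1 + 28 + 70 + 28 + 1 = 128
Result = 128


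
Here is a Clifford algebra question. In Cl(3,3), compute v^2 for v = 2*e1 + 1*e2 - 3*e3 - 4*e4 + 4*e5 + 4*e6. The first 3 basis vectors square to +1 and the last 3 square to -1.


v^2 = sum of c_i^2 * e_i^2
Positive signature terms (e_i^2 = +1): 2^2 + 1^2 + (-3)^2 = 14
Negative signature terms (e_j^2 = -1): (-4)^2 + 4^2 + 4^2 = 48
v^2 = 14 - 48 = -34


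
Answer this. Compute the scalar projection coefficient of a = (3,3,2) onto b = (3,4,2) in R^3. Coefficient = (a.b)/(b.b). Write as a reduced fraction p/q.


Projection coefficient = (a . b) / (b . b)
a . b = 3*3 + 3*4 + 2*2
= 9 + 12 + 4 = 25
b . b = 3^2 + 4^2 + 2^2
= 9 + 16 + 4 = 29
Coefficient = 25/29
In lowest terms: 25/29


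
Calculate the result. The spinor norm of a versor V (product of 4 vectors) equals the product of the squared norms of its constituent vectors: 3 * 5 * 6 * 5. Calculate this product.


Spinor norm N(V) = |v1|^2 * |v2|^2 * ... * |v4|^2
= 3 * 5 * 6 * 5
Running product: 3, 15, 90, 450
N(V) = 450


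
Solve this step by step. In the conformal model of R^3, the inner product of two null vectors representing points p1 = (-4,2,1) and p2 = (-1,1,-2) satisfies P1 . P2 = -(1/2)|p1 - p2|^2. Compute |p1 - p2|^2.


p1 - p2 = (-3, 1, 3)
|p1 - p2|^2 = (-3)^2 + 1^2 + 3^2
= 9 + 1 + 9
= 19


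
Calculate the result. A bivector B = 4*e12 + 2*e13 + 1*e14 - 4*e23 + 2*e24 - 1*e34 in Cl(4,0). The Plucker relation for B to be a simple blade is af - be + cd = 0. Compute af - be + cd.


Plucker relation: af - be + cd
a*f = 4*(-1) = -4
b*e = 2*2 = 4
c*d = 1*(-4) = -4
af - be + cd = -4 - 4 + (-4)
= -12


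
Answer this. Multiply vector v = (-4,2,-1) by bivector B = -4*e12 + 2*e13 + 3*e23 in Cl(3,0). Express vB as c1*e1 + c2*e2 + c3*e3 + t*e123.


vB has grade-1 (vector) and grade-3 (trivector) parts: vB = (v _| B) + (v ^ B).
Vector part <vB>_1:
  e1: -v2*b12 - v3*b13 = -(2)*(-4) - (-1)*(2) = 10
  e2: v1*b12 - v3*b23 = (-4)*(-4) - (-1)*(3) = 19
  e3: v1*b13 + v2*b23 = (-4)*(2) + (2)*(3) = -2
Trivector part <vB>_3:
  e123: v1*b23 - v2*b13 + v3*b12 = (-4)*(3) - (2)*(2) + (-1)*(-4) = -12
vB = 10*e1 + 19*e2 - 2*e3 - 12*e123


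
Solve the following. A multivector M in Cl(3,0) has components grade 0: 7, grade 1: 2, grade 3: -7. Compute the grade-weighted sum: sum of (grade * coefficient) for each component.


Grade-weighted sum = sum of grade_k * coefficient_k
0*7 = 0
1*2 = 2
3*(-7) = -21
Total = 0 + 2 + (-21) = -19


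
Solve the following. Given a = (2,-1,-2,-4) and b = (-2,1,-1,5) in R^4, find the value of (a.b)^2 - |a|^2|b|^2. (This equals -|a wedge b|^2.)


a . b = 2*(-2) + (-1)*1 + (-2)*(-1) + (-4)*5
= -4 + (-1) + 2 + (-20) = -23
|a|^2 = 2^2 + (-1)^2 + (-2)^2 + (-4)^2 = 25
|b|^2 = (-2)^2 + 1^2 + (-1)^2 + 5^2 = 31
(a.b)^2 = (-23)^2 = 529
|a|^2 * |b|^2 = 25 * 31 = 775
Result = 529 - 775 = -246


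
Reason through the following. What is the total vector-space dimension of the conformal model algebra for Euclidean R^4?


The conformal model of R^4 uses Cl(5,1): the 4 Euclidean generators plus two extra orthogonal generators e+ (e+^2 = +1) and e- (e-^2 = -1), from which the null vectors e0, einf are built.
Number of generators m = 4 + 2 = 6.
dim Cl(p,q) = 2^m = 2^6 = 64


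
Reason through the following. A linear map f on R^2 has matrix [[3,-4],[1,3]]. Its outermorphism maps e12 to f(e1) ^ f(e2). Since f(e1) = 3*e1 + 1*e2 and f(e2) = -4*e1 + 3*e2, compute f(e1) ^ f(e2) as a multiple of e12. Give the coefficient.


The outermorphism of a linear map f sends e1^e2 to f(e1)^f(e2).
f(e1) = 3*e1 + 1*e2
f(e2) = -4*e1 + 3*e2
f(e1) ^ f(e2) = (3*e1 + 1*e2) ^ (-4*e1 + 3*e2)
= 3*3*e12 + 1*(-4)*e21
= (9 - (-4))*e12
= 13*e12
Coefficient = 13


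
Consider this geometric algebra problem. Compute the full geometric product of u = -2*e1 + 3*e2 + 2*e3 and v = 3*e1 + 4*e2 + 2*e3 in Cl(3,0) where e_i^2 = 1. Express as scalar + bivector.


In Cl(3,0): e_i^2 = 1, e_ie_j = -e_je_i for i != j.
Scalar part = u . v = (-2)*3 + 3*4 + 2*2
= -6 + 12 + 4 = 10
e12 coeff = (-2)*4 - 3*3 = -8 - 9 = -17
e13 coeff = (-2)*2 - 2*3 = -4 - 6 = -10
e23 coeff = 3*2 - 2*4 = 6 - 8 = -2
uv = 10 - 17*e12 - 10*e13 - 2*e23


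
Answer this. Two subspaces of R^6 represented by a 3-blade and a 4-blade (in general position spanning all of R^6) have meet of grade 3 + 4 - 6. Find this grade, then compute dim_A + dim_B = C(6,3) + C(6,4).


Meet grade = grade(A) + grade(B) - n
= 3 + 4 - 6 = 1
C(6,3) = 20
C(6,4) = 15
dim_A + dim_B = 20 + 15 = 35


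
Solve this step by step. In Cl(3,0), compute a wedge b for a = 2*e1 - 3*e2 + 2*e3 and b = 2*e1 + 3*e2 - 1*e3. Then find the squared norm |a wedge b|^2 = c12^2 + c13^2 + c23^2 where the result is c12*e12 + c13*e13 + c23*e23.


a wedge b = (a1*b2 - a2*b1)*e12 + (a1*b3 - a3*b1)*e13 + (a2*b3 - a3*b2)*e23
e12 coeff: 2*3 - (-3)*2 = 6 - (-6) = 12
e13 coeff: 2*(-1) - 2*2 = -2 - 4 = -6
e23 coeff: (-3)*(-1) - 2*3 = 3 - 6 = -3
|a wedge b|^2 = 12^2 + (-6)^2 + (-3)^2
= 144 + 36 + 9
= 189


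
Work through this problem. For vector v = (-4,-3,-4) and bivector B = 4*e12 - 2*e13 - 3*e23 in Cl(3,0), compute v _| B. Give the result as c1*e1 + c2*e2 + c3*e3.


Left contraction v _| B = <vB>_1 (grade-1 part of the geometric product vB).
Using e1_|e12 = e2, e2_|e12 = -e1, e1_|e13 = e3, e3_|e13 = -e1, e2_|e23 = e3, e3_|e23 = -e2:
e1 coeff: -v2*b12 - v3*b13 = -(-3)*(4) - (-4)*(-2) = 4
e2 coeff: v1*b12 - v3*b23 = (-4)*(4) - (-4)*(-3) = -28
e3 coeff: v1*b13 + v2*b23 = (-4)*(-2) + (-3)*(-3) = 17
v _| B = 4*e1 - 28*e2 + 17*e3


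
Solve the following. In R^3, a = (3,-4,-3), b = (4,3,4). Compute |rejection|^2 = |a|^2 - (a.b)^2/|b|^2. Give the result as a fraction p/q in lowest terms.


|a|^2 = 3^2 + (-4)^2 + (-3)^2 = 34
|b|^2 = 4^2 + 3^2 + 4^2 = 41
a . b = 3*4 + (-4)*3 + (-3)*4 = -12
(a.b)^2 = (-12)^2 = 144
|rej|^2 = 34 - 144/41
= (1394 - 144)/41
= 1250/41
In lowest terms: 1250/41


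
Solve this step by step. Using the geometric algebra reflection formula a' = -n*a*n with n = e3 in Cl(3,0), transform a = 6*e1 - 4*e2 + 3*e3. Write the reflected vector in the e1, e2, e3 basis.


Reflection formula: a' = -n*a*n, with n = e3 (unit vector, n^2 = 1).
For reflection through hyperplane perp to e3:
The component along e3 flips sign, others stay.
a = (6, -4, 3)
a' = (6, -4, -3)
a' = 6*e1 - 4*e2 - 3*e3


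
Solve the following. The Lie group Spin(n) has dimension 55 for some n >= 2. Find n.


dim Spin(n) = dim so(n) = n(n-1)/2.
Solve n(n-1)/2 = 55, i.e. n^2 - n - 110 = 0.
Discriminant = 1 + 8*55 = 441
n = (1 + sqrt(441))/2 = (1 + 21)/2 = 11


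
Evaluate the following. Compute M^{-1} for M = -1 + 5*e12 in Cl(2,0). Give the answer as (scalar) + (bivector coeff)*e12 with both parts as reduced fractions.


M = -1 + 5*e12, where e12^2 = -1.
Since M commutes with its reverse ~M = a - b*e12, M * ~M = a^2 - b^2*e12^2 = a^2 + b^2.
So M^{-1} = ~M / (a^2 + b^2) = (a - b*e12)/(a^2 + b^2).
a^2 + b^2 = 1 + 25 = 26
Scalar part = -1/26 = -1/26
Bivector coeff = -5/26 = -5/26
M^{-1} = -1/26 - 5/26*e12


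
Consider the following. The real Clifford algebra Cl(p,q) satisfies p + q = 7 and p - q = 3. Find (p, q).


We need p + q = 7 and p - q = 3.
Adding: 2p = 7 + 3 = 10, so p = 5.
Then q = 7 - 5 = 2.
(p, q) = (5, 2)


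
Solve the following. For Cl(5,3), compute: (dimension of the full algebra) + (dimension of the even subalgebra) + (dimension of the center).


n = 5 + 3 = 8
Total dim = 2^8 = 256
Even subalgebra dim = 2^7 = 128
n is even, so center dim = 1
Sum = 256 + 128 + 1 = 385


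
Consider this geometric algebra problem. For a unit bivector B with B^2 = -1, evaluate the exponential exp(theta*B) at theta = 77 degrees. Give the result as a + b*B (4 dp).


For a unit bivector B with B^2 = -1, the exponential series gives
e^(theta*B) = cos(theta) + sin(theta)*B (the GA analogue of Euler's formula).
theta = 77 degrees = 1.343904 rad
cos(77 deg) = 0.2250
sin(77 deg) = 0.9744
exp(theta*B) = 0.2250 + 0.9744*B


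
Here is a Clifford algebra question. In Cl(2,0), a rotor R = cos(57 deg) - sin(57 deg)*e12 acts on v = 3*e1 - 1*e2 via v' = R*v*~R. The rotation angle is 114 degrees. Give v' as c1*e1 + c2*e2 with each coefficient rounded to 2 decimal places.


Rotor R = cos(57deg) - sin(57deg)*e12
Rotation angle theta = 2 * 57 = 114 degrees
v' = R*v*~R rotates v by theta.
cos(114deg) = -0.4067, sin(114deg) = 0.9135
v'_1 = 3*cos(114deg) - (-1)*sin(114deg)
= 3*(-0.4067) - (-1)*0.9135
= -0.31
v'_2 = 3*sin(114deg) + (-1)*cos(114deg)
= 3*0.9135 + (-1)*(-0.4067)
= 3.15
v' = -0.31*e1 + 3.15*e2


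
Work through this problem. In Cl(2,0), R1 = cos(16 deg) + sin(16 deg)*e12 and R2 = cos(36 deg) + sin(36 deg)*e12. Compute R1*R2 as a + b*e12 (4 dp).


Same-plane rotors commute and their half-angles add:
R1*R2 = cos(a1 + a2) + sin(a1 + a2)*e12.
a1 + a2 = 16 + 36 = 52 deg
cos(52 deg) = 0.6157
sin(52 deg) = 0.7880
R1*R2 = 0.6157 + 0.7880*e12


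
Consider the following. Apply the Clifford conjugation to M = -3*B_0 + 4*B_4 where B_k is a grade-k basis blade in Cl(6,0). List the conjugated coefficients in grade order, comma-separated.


Clifford conjugate sign for grade k: (-1)^(k(k+1)/2)
Grade 0: (-1)^(0*1/2) = (-1)^0 = 1, coeff -3 -> -3
Grade 4: (-1)^(4*5/2) = (-1)^10 = 1, coeff 4 -> 4
Conjugated coefficients: -3, 4


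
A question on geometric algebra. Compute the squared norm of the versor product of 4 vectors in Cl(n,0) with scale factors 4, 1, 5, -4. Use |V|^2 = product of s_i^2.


Each vector v_i has |v_i|^2 = s_i^2
Squared scales: 4^2 = 16, 1^2 = 1, 5^2 = 25, (-4)^2 = 16
|V|^2 = 16 * 1 * 25 * 16
= 6400


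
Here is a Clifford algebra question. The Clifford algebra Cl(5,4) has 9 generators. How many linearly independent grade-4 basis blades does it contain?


Number of grade-k basis blades in Cl(p,q) with n = p + q is C(n, k).
n = 5 + 4 = 9
C(9, 4) = 9! / (4! * 5!)
= 362880 / (24 * 120)
= 126


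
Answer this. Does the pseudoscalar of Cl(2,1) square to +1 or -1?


The pseudoscalar I = e1...e_n (product of all n generators) of Cl(p,q) satisfies I^2 = (-1)^(q + n(n-1)/2).
p = 2, q = 1, n = p + q = 3
n(n-1)/2 = 3 * 2 / 2 = 3
Exponent = q + n(n-1)/2 = 1 + 3 = 4
I^2 = (-1)^4 = +1


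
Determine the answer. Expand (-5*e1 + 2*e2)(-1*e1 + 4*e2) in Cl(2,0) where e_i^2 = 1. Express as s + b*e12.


Expand: (-5*e1 + 2*e2)(-1*e1 + 4*e2)
= (-5)*(-1)*e1e1 + (-5)*4*e1e2 + 2*(-1)*e2e1 + 2*4*e2e2
Using e1^2 = e2^2 = 1, e2e1 = -e1e2:
Scalar part s = (-5)*(-1) + 2*4 = 5 + 8 = 13
Bivector part b = (-5)*4 - 2*(-1) = -20 - (-2) = -18
uv = 13 - 18*e12


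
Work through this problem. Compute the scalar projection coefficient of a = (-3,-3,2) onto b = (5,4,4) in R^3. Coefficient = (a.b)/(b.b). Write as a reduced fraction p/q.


Projection coefficient = (a . b) / (b . b)
a . b = (-3)*5 + (-3)*4 + 2*4
= -15 + (-12) + 8 = -19
b . b = 5^2 + 4^2 + 4^2
= 25 + 16 + 16 = 57
Coefficient = -19/57
In lowest terms: -1/3


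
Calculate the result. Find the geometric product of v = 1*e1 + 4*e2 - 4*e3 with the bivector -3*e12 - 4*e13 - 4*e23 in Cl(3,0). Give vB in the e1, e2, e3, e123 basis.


vB has grade-1 (vector) and grade-3 (trivector) parts: vB = (v _| B) + (v ^ B).
Vector part <vB>_1:
  e1: -v2*b12 - v3*b13 = -(4)*(-3) - (-4)*(-4) = -4
  e2: v1*b12 - v3*b23 = (1)*(-3) - (-4)*(-4) = -19
  e3: v1*b13 + v2*b23 = (1)*(-4) + (4)*(-4) = -20
Trivector part <vB>_3:
  e123: v1*b23 - v2*b13 + v3*b12 = (1)*(-4) - (4)*(-4) + (-4)*(-3) = 24
vB = -4*e1 - 19*e2 - 20*e3 + 24*e123


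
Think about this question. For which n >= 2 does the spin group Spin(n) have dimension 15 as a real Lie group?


dim Spin(n) = dim so(n) = n(n-1)/2.
Solve n(n-1)/2 = 15, i.e. n^2 - n - 30 = 0.
Discriminant = 1 + 8*15 = 121
n = (1 + sqrt(121))/2 = (1 + 11)/2 = 6


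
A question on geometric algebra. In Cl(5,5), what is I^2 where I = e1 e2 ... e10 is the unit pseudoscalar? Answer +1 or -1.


The pseudoscalar I = e1...e_n (product of all n generators) of Cl(p,q) satisfies I^2 = (-1)^(q + n(n-1)/2).
p = 5, q = 5, n = p + q = 10
n(n-1)/2 = 10 * 9 / 2 = 45
Exponent = q + n(n-1)/2 = 5 + 45 = 50
I^2 = (-1)^50 = +1


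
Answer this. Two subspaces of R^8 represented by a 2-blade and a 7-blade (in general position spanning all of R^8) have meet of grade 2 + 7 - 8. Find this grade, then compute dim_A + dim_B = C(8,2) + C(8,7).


Meet grade = grade(A) + grade(B) - n
= 2 + 7 - 8 = 1
C(8,2) = 28
C(8,7) = 8
dim_A + dim_B = 28 + 8 = 36


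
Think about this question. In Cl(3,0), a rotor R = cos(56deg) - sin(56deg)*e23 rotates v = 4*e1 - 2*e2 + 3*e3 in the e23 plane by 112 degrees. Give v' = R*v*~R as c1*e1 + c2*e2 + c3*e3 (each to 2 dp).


Rotor R = cos(56deg) - sin(56deg)*e23
Rotation angle theta = 2 * 56 = 112 degrees in the e23 plane (e2 -> e3).
The component perpendicular to the plane (e1) is invariant: v'_1 = v1 = 4.00
cos(112deg) = -0.3746, sin(112deg) = 0.9272
v'_2 = v2*cos(theta) - v3*sin(theta) = -2*(-0.3746) - 3*0.9272 = -2.03
v'_3 = v2*sin(theta) + v3*cos(theta) = -2*0.9272 + 3*(-0.3746) = -2.98
v' = 4.00*e1 - 2.03*e2 - 2.98*e3


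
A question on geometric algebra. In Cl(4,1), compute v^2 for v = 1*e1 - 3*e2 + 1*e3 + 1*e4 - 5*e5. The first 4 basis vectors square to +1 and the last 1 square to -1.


v^2 = sum of c_i^2 * e_i^2
Positive signature terms (e_i^2 = +1): 1^2 + (-3)^2 + 1^2 + 1^2 = 12
Negative signature terms (e_j^2 = -1): (-5)^2 = 25
v^2 = 12 - 25 = -13


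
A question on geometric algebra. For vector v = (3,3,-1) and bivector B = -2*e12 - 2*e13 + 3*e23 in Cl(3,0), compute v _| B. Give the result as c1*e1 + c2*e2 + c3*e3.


Left contraction v _| B = <vB>_1 (grade-1 part of the geometric product vB).
Using e1_|e12 = e2, e2_|e12 = -e1, e1_|e13 = e3, e3_|e13 = -e1, e2_|e23 = e3, e3_|e23 = -e2:
e1 coeff: -v2*b12 - v3*b13 = -(3)*(-2) - (-1)*(-2) = 4
e2 coeff: v1*b12 - v3*b23 = (3)*(-2) - (-1)*(3) = -3
e3 coeff: v1*b13 + v2*b23 = (3)*(-2) + (3)*(3) = 3
v _| B = 4*e1 - 3*e2 + 3*e3


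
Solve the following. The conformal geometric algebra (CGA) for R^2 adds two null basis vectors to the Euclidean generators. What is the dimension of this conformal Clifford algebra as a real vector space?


The conformal model of R^2 uses Cl(3,1): the 2 Euclidean generators plus two extra orthogonal generators e+ (e+^2 = +1) and e- (e-^2 = -1), from which the null vectors e0, einf are built.
Number of generators m = 2 + 2 = 4.
dim Cl(p,q) = 2^m = 2^4 = 16


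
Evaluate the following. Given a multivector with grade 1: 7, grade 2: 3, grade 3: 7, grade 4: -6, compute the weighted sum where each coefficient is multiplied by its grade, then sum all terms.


Grade-weighted sum = sum of grade_k * coefficient_k
1*7 = 7
2*3 = 6
3*7 = 21
4*(-6) = -24
Total = 7 + 6 + 21 + (-24) = 10


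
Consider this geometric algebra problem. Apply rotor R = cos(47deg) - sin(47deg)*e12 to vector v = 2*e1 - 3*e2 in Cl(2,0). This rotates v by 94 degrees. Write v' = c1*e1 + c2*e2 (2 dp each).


Rotor R = cos(47deg) - sin(47deg)*e12
Rotation angle theta = 2 * 47 = 94 degrees
v' = R*v*~R rotates v by theta.
cos(94deg) = -0.0698, sin(94deg) = 0.9976
v'_1 = 2*cos(94deg) - (-3)*sin(94deg)
= 2*(-0.0698) - (-3)*0.9976
= 2.85
v'_2 = 2*sin(94deg) + (-3)*cos(94deg)
= 2*0.9976 + (-3)*(-0.0698)
= 2.20
v' = 2.85*e1 + 2.20*e2


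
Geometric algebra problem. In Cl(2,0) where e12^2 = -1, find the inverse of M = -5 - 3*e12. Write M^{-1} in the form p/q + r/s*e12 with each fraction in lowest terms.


M = -5 - 3*e12, where e12^2 = -1.
Since M commutes with its reverse ~M = a - b*e12, M * ~M = a^2 - b^2*e12^2 = a^2 + b^2.
So M^{-1} = ~M / (a^2 + b^2) = (a - b*e12)/(a^2 + b^2).
a^2 + b^2 = 25 + 9 = 34
Scalar part = -5/34 = -5/34
Bivector coeff = 3/34 = 3/34
M^{-1} = -5/34 + 3/34*e12


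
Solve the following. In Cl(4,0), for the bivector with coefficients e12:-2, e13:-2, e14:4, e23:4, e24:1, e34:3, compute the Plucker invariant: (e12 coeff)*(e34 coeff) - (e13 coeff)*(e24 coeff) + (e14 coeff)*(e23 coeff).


Plucker relation: af - be + cd
a*f = (-2)*3 = -6
b*e = (-2)*1 = -2
c*d = 4*4 = 16
af - be + cd = -6 - (-2) + 16
= 12


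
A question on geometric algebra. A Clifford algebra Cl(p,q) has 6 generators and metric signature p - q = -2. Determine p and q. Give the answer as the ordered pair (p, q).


We need p + q = 6 and p - q = -2.
Adding: 2p = 6 + (-2) = 4, so p = 2.
Then q = 6 - 2 = 4.
(p, q) = (2, 4)


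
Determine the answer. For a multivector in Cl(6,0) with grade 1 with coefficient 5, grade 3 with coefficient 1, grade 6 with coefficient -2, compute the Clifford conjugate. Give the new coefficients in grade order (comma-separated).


Clifford conjugate sign for grade k: (-1)^(k(k+1)/2)
Grade 1: (-1)^(1*2/2) = (-1)^1 = -1, coeff 5 -> -5
Grade 3: (-1)^(3*4/2) = (-1)^6 = 1, coeff 1 -> 1
Grade 6: (-1)^(6*7/2) = (-1)^21 = -1, coeff -2 -> 2
Conjugated coefficients: -5, 1, 2


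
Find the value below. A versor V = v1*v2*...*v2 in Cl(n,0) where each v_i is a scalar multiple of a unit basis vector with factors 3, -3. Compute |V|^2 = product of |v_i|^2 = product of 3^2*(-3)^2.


Each vector v_i has |v_i|^2 = s_i^2
Squared scales: 3^2 = 9, (-3)^2 = 9
|V|^2 = 9 * 9
= 81


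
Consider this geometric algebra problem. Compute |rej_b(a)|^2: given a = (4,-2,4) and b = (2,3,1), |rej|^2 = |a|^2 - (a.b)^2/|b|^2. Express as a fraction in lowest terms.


|a|^2 = 4^2 + (-2)^2 + 4^2 = 36
|b|^2 = 2^2 + 3^2 + 1^2 = 14
a . b = 4*2 + (-2)*3 + 4*1 = 6
(a.b)^2 = 6^2 = 36
|rej|^2 = 36 - 36/14
= (504 - 36)/14
= 468/14
In lowest terms: 234/7


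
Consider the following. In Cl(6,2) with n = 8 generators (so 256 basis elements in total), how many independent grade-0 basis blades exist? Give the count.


Number of grade-k basis blades in Cl(p,q) with n = p + q is C(n, k).
n = 6 + 2 = 8
C(8, 0) = 8! / (0! * 8!)
= 40320 / (1 * 40320)
= 1


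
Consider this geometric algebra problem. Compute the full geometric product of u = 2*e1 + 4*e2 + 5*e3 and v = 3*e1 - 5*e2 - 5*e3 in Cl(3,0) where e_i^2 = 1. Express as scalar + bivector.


In Cl(3,0): e_i^2 = 1, e_ie_j = -e_je_i for i != j.
Scalar part = u . v = 2*3 + 4*(-5) + 5*(-5)
= 6 + (-20) + (-25) = -39
e12 coeff = 2*(-5) - 4*3 = -10 - 12 = -22
e13 coeff = 2*(-5) - 5*3 = -10 - 15 = -25
e23 coeff = 4*(-5) - 5*(-5) = -20 - (-25) = 5
uv = -39 - 22*e12 - 25*e13 + 5*e23


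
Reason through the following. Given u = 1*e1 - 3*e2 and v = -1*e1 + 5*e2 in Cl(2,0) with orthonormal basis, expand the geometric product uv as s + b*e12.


Expand: (1*e1 - 3*e2)(-1*e1 + 5*e2)
= 1*(-1)*e1e1 + 1*5*e1e2 + (-3)*(-1)*e2e1 + (-3)*5*e2e2
Using e1^2 = e2^2 = 1, e2e1 = -e1e2:
Scalar part s = 1*(-1) + (-3)*5 = -1 + (-15) = -16
Bivector part b = 1*5 - (-3)*(-1) = 5 - 3 = 2
uv = -16 + 2*e12


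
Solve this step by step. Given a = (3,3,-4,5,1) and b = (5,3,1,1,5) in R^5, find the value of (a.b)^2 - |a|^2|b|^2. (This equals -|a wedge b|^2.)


a . b = 3*5 + 3*3 + (-4)*1 + 5*1 + 1*5
= 15 + 9 + (-4) + 5 + 5 = 30
|a|^2 = 3^2 + 3^2 + (-4)^2 + 5^2 + 1^2 = 60
|b|^2 = 5^2 + 3^2 + 1^2 + 1^2 + 5^2 = 61
(a.b)^2 = 30^2 = 900
|a|^2 * |b|^2 = 60 * 61 = 3660
Result = 900 - 3660 = -2760


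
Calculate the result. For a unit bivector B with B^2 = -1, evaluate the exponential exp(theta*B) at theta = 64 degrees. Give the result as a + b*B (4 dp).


For a unit bivector B with B^2 = -1, the exponential series gives
e^(theta*B) = cos(theta) + sin(theta)*B (the GA analogue of Euler's formula).
theta = 64 degrees = 1.117011 rad
cos(64 deg) = 0.4384
sin(64 deg) = 0.8988
exp(theta*B) = 0.4384 + 0.8988*B


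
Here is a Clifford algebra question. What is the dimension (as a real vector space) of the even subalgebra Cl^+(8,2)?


Even subalgebra dimension = 2^(n-1)
n = 8 + 2 = 10
2^(10 - 1) = 2^9 = 512
Verification: sum of C(10,k) for even k = 1 + 45 + 210 + 210 + 45 + 1 = 512
Result = 512


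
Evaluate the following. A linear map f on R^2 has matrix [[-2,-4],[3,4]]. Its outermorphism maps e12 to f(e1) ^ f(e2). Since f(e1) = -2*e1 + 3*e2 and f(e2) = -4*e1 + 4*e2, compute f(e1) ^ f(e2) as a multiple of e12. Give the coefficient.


The outermorphism of a linear map f sends e1^e2 to f(e1)^f(e2).
f(e1) = -2*e1 + 3*e2
f(e2) = -4*e1 + 4*e2
f(e1) ^ f(e2) = (-2*e1 + 3*e2) ^ (-4*e1 + 4*e2)
= (-2)*4*e12 + 3*(-4)*e21
= (-8 - (-12))*e12
= 4*e12
Coefficient = 4


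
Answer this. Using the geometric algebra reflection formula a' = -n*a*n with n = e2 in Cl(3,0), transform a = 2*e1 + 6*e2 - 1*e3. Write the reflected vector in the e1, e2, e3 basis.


Reflection formula: a' = -n*a*n, with n = e2 (unit vector, n^2 = 1).
For reflection through hyperplane perp to e2:
The component along e2 flips sign, others stay.
a = (2, 6, -1)
a' = (2, -6, -1)
a' = 2*e1 - 6*e2 - 1*e3


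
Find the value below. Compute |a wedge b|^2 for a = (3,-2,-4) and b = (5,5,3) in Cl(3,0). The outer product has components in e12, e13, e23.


a wedge b = (a1*b2 - a2*b1)*e12 + (a1*b3 - a3*b1)*e13 + (a2*b3 - a3*b2)*e23
e12 coeff: 3*5 - (-2)*5 = 15 - (-10) = 25
e13 coeff: 3*3 - (-4)*5 = 9 - (-20) = 29
e23 coeff: (-2)*3 - (-4)*5 = -6 - (-20) = 14
|a wedge b|^2 = 25^2 + 29^2 + 14^2
= 625 + 841 + 196
= 1662


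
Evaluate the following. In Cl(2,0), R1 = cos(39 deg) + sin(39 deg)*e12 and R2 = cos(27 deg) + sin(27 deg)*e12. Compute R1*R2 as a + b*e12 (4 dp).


Same-plane rotors commute and their half-angles add:
R1*R2 = cos(a1 + a2) + sin(a1 + a2)*e12.
a1 + a2 = 39 + 27 = 66 deg
cos(66 deg) = 0.4067
sin(66 deg) = 0.9135
R1*R2 = 0.4067 + 0.9135*e12


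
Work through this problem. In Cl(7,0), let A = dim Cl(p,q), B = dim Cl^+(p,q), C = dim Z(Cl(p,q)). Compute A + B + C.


n = 7 + 0 = 7
Total dim = 2^7 = 128
Even subalgebra dim = 2^6 = 64
n is odd, so center dim = 2
Sum = 128 + 64 + 2 = 194


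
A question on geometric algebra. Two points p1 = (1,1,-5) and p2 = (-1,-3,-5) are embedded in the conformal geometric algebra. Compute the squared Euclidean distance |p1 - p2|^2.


p1 - p2 = (2, 4, 0)
|p1 - p2|^2 = 2^2 + 4^2 + 0^2
= 4 + 16 + 0
= 20


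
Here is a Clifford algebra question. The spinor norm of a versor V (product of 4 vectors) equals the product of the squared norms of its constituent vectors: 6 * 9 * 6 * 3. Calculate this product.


Spinor norm N(V) = |v1|^2 * |v2|^2 * ... * |v4|^2
= 6 * 9 * 6 * 3
Running product: 6, 54, 324, 972
N(V) = 972


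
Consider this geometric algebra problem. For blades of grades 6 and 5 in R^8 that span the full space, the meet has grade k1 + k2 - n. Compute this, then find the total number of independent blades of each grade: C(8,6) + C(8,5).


Meet grade = grade(A) + grade(B) - n
= 6 + 5 - 8 = 3
C(8,6) = 28
C(8,5) = 56
dim_A + dim_B = 28 + 56 = 84


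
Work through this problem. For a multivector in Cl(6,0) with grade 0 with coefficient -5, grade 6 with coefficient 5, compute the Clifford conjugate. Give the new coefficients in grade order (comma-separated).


Clifford conjugate sign for grade k: (-1)^(k(k+1)/2)
Grade 0: (-1)^(0*1/2) = (-1)^0 = 1, coeff -5 -> -5
Grade 6: (-1)^(6*7/2) = (-1)^21 = -1, coeff 5 -> -5
Conjugated coefficients: -5, -5


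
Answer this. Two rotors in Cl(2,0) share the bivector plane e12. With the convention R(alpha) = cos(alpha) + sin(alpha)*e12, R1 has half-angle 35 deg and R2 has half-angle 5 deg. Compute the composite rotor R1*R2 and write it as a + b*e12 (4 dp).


Same-plane rotors commute and their half-angles add:
R1*R2 = cos(a1 + a2) + sin(a1 + a2)*e12.
a1 + a2 = 35 + 5 = 40 deg
cos(40 deg) = 0.7660
sin(40 deg) = 0.6428
R1*R2 = 0.7660 + 0.6428*e12


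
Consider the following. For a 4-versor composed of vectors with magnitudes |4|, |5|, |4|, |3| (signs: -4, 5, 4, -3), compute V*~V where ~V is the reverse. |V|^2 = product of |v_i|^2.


Each vector v_i has |v_i|^2 = s_i^2
Squared scales: (-4)^2 = 16, 5^2 = 25, 4^2 = 16, (-3)^2 = 9
|V|^2 = 16 * 25 * 16 * 9
= 57600


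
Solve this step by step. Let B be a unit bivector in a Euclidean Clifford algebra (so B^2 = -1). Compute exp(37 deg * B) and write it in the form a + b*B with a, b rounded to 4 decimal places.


For a unit bivector B with B^2 = -1, the exponential series gives
e^(theta*B) = cos(theta) + sin(theta)*B (the GA analogue of Euler's formula).
theta = 37 degrees = 0.645772 rad
cos(37 deg) = 0.7986
sin(37 deg) = 0.6018
exp(theta*B) = 0.7986 + 0.6018*B


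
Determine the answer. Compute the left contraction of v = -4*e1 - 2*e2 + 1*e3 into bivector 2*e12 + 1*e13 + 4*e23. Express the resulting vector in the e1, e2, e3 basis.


Left contraction v _| B = <vB>_1 (grade-1 part of the geometric product vB).
Using e1_|e12 = e2, e2_|e12 = -e1, e1_|e13 = e3, e3_|e13 = -e1, e2_|e23 = e3, e3_|e23 = -e2:
e1 coeff: -v2*b12 - v3*b13 = -(-2)*(2) - (1)*(1) = 3
e2 coeff: v1*b12 - v3*b23 = (-4)*(2) - (1)*(4) = -12
e3 coeff: v1*b13 + v2*b23 = (-4)*(1) + (-2)*(4) = -12
v _| B = 3*e1 - 12*e2 - 12*e3


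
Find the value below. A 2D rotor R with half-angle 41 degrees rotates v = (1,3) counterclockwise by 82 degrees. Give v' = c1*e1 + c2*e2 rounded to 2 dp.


Rotor R = cos(41deg) - sin(41deg)*e12
Rotation angle theta = 2 * 41 = 82 degrees
v' = R*v*~R rotates v by theta.
cos(82deg) = 0.1392, sin(82deg) = 0.9903
v'_1 = 1*cos(82deg) - 3*sin(82deg)
= 1*0.1392 - 3*0.9903
= -2.83
v'_2 = 1*sin(82deg) + 3*cos(82deg)
= 1*0.9903 + 3*0.1392
= 1.41
v' = -2.83*e1 + 1.41*e2


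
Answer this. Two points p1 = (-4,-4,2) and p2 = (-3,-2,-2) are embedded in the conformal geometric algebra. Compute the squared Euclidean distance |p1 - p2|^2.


p1 - p2 = (-1, -2, 4)
|p1 - p2|^2 = (-1)^2 + (-2)^2 + 4^2
= 1 + 4 + 16
= 21


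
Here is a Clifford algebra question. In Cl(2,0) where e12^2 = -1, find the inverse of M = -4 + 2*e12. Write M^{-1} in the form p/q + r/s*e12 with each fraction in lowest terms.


M = -4 + 2*e12, where e12^2 = -1.
Since M commutes with its reverse ~M = a - b*e12, M * ~M = a^2 - b^2*e12^2 = a^2 + b^2.
So M^{-1} = ~M / (a^2 + b^2) = (a - b*e12)/(a^2 + b^2).
a^2 + b^2 = 16 + 4 = 20
Scalar part = -4/20 = -1/5
Bivector coeff = -2/20 = -1/10
M^{-1} = -1/5 - 1/10*e12


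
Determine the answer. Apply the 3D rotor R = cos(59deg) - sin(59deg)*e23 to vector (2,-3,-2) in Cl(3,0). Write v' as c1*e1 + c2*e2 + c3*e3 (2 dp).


Rotor R = cos(59deg) - sin(59deg)*e23
Rotation angle theta = 2 * 59 = 118 degrees in the e23 plane (e2 -> e3).
The component perpendicular to the plane (e1) is invariant: v'_1 = v1 = 2.00
cos(118deg) = -0.4695, sin(118deg) = 0.8829
v'_2 = v2*cos(theta) - v3*sin(theta) = -3*(-0.4695) - (-2)*0.8829 = 3.17
v'_3 = v2*sin(theta) + v3*cos(theta) = -3*0.8829 + (-2)*(-0.4695) = -1.71
v' = 2.00*e1 + 3.17*e2 - 1.71*e3


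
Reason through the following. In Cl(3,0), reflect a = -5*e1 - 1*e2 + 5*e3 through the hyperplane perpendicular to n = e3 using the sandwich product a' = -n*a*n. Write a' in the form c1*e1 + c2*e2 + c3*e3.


Reflection formula: a' = -n*a*n, with n = e3 (unit vector, n^2 = 1).
For reflection through hyperplane perp to e3:
The component along e3 flips sign, others stay.
a = (-5, -1, 5)
a' = (-5, -1, -5)
a' = -5*e1 - 1*e2 - 5*e3


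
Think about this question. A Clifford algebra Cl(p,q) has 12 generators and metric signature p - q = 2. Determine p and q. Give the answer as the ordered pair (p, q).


We need p + q = 12 and p - q = 2.
Adding: 2p = 12 + 2 = 14, so p = 7.
Then q = 12 - 7 = 5.
(p, q) = (7, 5)


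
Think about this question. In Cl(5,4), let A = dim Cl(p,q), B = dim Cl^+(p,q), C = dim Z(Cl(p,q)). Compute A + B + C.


n = 5 + 4 = 9
Total dim = 2^9 = 512
Even subalgebra dim = 2^8 = 256
n is odd, so center dim = 2
Sum = 512 + 256 + 2 = 770


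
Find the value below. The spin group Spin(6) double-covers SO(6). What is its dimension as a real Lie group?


Spin(n) double-covers SO(n); both have Lie algebra so(n) of dimension n(n-1)/2.
n = 6
n(n-1) = 6 * 5 = 30
dim Spin(6) = 30/2 = 15


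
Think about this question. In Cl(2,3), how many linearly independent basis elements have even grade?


Even subalgebra dimension = 2^(n-1)
n = 2 + 3 = 5
2^(5 - 1) = 2^4 = 16
Verification: sum of C(5,k) for even k = 1 + 10 + 5 = 16
Result = 16


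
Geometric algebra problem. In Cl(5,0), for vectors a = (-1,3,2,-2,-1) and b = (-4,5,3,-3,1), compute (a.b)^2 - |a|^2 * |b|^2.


a . b = (-1)*(-4) + 3*5 + 2*3 + (-2)*(-3) + (-1)*1
= 4 + 15 + 6 + 6 + (-1) = 30
|a|^2 = (-1)^2 + 3^2 + 2^2 + (-2)^2 + (-1)^2 = 19
|b|^2 = (-4)^2 + 5^2 + 3^2 + (-3)^2 + 1^2 = 60
(a.b)^2 = 30^2 = 900
|a|^2 * |b|^2 = 19 * 60 = 1140
Result = 900 - 1140 = -240


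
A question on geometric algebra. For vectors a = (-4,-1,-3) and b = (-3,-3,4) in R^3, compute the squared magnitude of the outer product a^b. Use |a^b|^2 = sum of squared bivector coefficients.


a wedge b = (a1*b2 - a2*b1)*e12 + (a1*b3 - a3*b1)*e13 + (a2*b3 - a3*b2)*e23
e12 coeff: (-4)*(-3) - (-1)*(-3) = 12 - 3 = 9
e13 coeff: (-4)*4 - (-3)*(-3) = -16 - 9 = -25
e23 coeff: (-1)*4 - (-3)*(-3) = -4 - 9 = -13
|a wedge b|^2 = 9^2 + (-25)^2 + (-13)^2
= 81 + 625 + 169
= 875


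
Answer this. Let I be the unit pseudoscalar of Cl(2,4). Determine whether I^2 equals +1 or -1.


The pseudoscalar I = e1...e_n (product of all n generators) of Cl(p,q) satisfies I^2 = (-1)^(q + n(n-1)/2).
p = 2, q = 4, n = p + q = 6
n(n-1)/2 = 6 * 5 / 2 = 15
Exponent = q + n(n-1)/2 = 4 + 15 = 19
I^2 = (-1)^19 = -1


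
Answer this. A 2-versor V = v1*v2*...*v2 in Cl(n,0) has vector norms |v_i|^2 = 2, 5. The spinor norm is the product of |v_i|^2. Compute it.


Spinor norm N(V) = |v1|^2 * |v2|^2 * ... * |v2|^2
= 2 * 5
Running product: 2, 10
N(V) = 10


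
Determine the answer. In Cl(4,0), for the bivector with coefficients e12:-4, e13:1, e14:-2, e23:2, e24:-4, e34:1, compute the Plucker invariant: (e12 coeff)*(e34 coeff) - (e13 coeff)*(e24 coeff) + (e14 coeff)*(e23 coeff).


Plucker relation: af - be + cd
a*f = (-4)*1 = -4
b*e = 1*(-4) = -4
c*d = (-2)*2 = -4
af - be + cd = -4 - (-4) + (-4)
= -4


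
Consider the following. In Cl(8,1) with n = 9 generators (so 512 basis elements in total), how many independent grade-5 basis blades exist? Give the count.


Number of grade-k basis blades in Cl(p,q) with n = p + q is C(n, k).
n = 8 + 1 = 9
C(9, 5) = 9! / (5! * 4!)
= 362880 / (120 * 24)
= 126


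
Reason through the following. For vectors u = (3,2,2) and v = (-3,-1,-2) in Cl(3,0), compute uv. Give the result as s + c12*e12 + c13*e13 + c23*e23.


In Cl(3,0): e_i^2 = 1, e_ie_j = -e_je_i for i != j.
Scalar part = u . v = 3*(-3) + 2*(-1) + 2*(-2)
= -9 + (-2) + (-4) = -15
e12 coeff = 3*(-1) - 2*(-3) = -3 - (-6) = 3
e13 coeff = 3*(-2) - 2*(-3) = -6 - (-6) = 0
e23 coeff = 2*(-2) - 2*(-1) = -4 - (-2) = -2
uv = -15 + 3*e12 + 0*e13 - 2*e23


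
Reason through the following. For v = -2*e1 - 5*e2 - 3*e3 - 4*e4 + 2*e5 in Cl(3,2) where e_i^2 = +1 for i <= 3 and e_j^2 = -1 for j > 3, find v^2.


v^2 = sum of c_i^2 * e_i^2
Positive signature terms (e_i^2 = +1): (-2)^2 + (-5)^2 + (-3)^2 = 38
Negative signature terms (e_j^2 = -1): (-4)^2 + 2^2 = 20
v^2 = 38 - 20 = 18


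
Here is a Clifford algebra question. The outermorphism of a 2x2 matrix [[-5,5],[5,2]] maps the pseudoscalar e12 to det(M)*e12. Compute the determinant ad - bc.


The outermorphism of a linear map f sends e1^e2 to f(e1)^f(e2).
f(e1) = -5*e1 + 5*e2
f(e2) = 5*e1 + 2*e2
f(e1) ^ f(e2) = (-5*e1 + 5*e2) ^ (5*e1 + 2*e2)
= (-5)*2*e12 + 5*5*e21
= (-10 - 25)*e12
= -35*e12
Coefficient = -35


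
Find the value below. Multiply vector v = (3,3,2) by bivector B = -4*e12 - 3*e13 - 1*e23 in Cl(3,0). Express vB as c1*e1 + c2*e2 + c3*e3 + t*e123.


vB has grade-1 (vector) and grade-3 (trivector) parts: vB = (v _| B) + (v ^ B).
Vector part <vB>_1:
  e1: -v2*b12 - v3*b13 = -(3)*(-4) - (2)*(-3) = 18
  e2: v1*b12 - v3*b23 = (3)*(-4) - (2)*(-1) = -10
  e3: v1*b13 + v2*b23 = (3)*(-3) + (3)*(-1) = -12
Trivector part <vB>_3:
  e123: v1*b23 - v2*b13 + v3*b12 = (3)*(-1) - (3)*(-3) + (2)*(-4) = -2
vB = 18*e1 - 10*e2 - 12*e3 - 2*e123


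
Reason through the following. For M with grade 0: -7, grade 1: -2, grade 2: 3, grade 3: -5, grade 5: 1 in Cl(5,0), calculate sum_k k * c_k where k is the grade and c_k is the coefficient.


Grade-weighted sum = sum of grade_k * coefficient_k
0*(-7) = 0
1*(-2) = -2
2*3 = 6
3*(-5) = -15
5*1 = 5
Total = 0 + (-2) + 6 + (-15) + 5 = -6


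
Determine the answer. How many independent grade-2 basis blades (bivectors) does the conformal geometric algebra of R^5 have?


The conformal model of R^5 uses Cl(6,1) with m = 5 + 2 = 7 generators.
Number of grade-2 blades = C(m, 2) = C(7, 2)
= 7*6/2 = 21


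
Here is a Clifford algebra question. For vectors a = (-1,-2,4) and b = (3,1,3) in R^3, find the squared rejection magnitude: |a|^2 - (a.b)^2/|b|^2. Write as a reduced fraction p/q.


|a|^2 = (-1)^2 + (-2)^2 + 4^2 = 21
|b|^2 = 3^2 + 1^2 + 3^2 = 19
a . b = (-1)*3 + (-2)*1 + 4*3 = 7
(a.b)^2 = 7^2 = 49
|rej|^2 = 21 - 49/19
= (399 - 49)/19
= 350/19
In lowest terms: 350/19


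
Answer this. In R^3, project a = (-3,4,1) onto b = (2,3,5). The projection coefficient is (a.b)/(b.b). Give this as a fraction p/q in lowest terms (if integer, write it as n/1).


Projection coefficient = (a . b) / (b . b)
a . b = (-3)*2 + 4*3 + 1*5
= -6 + 12 + 5 = 11
b . b = 2^2 + 3^2 + 5^2
= 4 + 9 + 25 = 38
Coefficient = 11/38
In lowest terms: 11/38


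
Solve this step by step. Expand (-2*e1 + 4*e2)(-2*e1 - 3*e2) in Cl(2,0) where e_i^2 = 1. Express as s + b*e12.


Expand: (-2*e1 + 4*e2)(-2*e1 - 3*e2)
= (-2)*(-2)*e1e1 + (-2)*(-3)*e1e2 + 4*(-2)*e2e1 + 4*(-3)*e2e2
Using e1^2 = e2^2 = 1, e2e1 = -e1e2:
Scalar part s = (-2)*(-2) + 4*(-3) = 4 + (-12) = -8
Bivector part b = (-2)*(-3) - 4*(-2) = 6 - (-8) = 14
uv = -8 + 14*e12


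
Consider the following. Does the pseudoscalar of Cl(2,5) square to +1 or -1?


The pseudoscalar I = e1...e_n (product of all n generators) of Cl(p,q) satisfies I^2 = (-1)^(q + n(n-1)/2).
p = 2, q = 5, n = p + q = 7
n(n-1)/2 = 7 * 6 / 2 = 21
Exponent = q + n(n-1)/2 = 5 + 21 = 26
I^2 = (-1)^26 = +1


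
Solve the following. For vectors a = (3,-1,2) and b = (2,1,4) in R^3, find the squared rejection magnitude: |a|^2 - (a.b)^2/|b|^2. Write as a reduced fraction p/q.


|a|^2 = 3^2 + (-1)^2 + 2^2 = 14
|b|^2 = 2^2 + 1^2 + 4^2 = 21
a . b = 3*2 + (-1)*1 + 2*4 = 13
(a.b)^2 = 13^2 = 169
|rej|^2 = 14 - 169/21
= (294 - 169)/21
= 125/21
In lowest terms: 125/21


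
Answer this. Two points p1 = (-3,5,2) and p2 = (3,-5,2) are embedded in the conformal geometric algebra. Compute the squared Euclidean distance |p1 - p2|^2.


p1 - p2 = (-6, 10, 0)
|p1 - p2|^2 = (-6)^2 + 10^2 + 0^2
= 36 + 100 + 0
= 136


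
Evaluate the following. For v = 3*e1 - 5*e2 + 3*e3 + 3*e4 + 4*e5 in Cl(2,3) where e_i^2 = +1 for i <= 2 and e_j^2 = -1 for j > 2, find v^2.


v^2 = sum of c_i^2 * e_i^2
Positive signature terms (e_i^2 = +1): 3^2 + (-5)^2 = 34
Negative signature terms (e_j^2 = -1): 3^2 + 3^2 + 4^2 = 34
v^2 = 34 - 34 = 0


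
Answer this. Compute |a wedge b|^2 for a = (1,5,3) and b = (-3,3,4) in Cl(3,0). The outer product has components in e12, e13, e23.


a wedge b = (a1*b2 - a2*b1)*e12 + (a1*b3 - a3*b1)*e13 + (a2*b3 - a3*b2)*e23
e12 coeff: 1*3 - 5*(-3) = 3 - (-15) = 18
e13 coeff: 1*4 - 3*(-3) = 4 - (-9) = 13
e23 coeff: 5*4 - 3*3 = 20 - 9 = 11
|a wedge b|^2 = 18^2 + 13^2 + 11^2
= 324 + 169 + 121
= 614
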